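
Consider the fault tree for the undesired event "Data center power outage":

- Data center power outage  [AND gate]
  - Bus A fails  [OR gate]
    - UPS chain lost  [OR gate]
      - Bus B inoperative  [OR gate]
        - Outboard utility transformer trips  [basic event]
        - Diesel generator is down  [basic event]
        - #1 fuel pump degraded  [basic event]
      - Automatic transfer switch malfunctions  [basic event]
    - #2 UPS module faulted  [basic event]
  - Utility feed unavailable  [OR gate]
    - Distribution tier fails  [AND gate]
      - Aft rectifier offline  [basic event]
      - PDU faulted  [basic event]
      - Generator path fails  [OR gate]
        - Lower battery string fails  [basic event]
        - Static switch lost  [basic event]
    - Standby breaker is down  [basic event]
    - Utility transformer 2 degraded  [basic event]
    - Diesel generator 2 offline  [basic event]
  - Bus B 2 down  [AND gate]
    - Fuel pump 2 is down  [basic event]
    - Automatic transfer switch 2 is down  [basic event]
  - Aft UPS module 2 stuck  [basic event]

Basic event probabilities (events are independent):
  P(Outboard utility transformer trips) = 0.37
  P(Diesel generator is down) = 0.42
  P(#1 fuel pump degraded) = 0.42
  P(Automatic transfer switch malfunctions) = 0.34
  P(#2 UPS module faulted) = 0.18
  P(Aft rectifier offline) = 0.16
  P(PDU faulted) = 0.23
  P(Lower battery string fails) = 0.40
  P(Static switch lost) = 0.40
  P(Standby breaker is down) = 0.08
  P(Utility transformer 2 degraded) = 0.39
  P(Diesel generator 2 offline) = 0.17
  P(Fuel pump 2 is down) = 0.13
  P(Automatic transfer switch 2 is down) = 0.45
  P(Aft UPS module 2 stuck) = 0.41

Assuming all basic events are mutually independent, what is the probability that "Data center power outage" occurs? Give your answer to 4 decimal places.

0.0116

P(Bus B inoperative) [OR] = 1 − (1−0.37) × (1−0.42) × (1−0.42) = 0.788068
P(UPS chain lost) [OR] = 1 − (1−0.788068) × (1−0.34) = 0.860125
P(Bus A fails) [OR] = 1 − (1−0.860125) × (1−0.18) = 0.885303
P(Generator path fails) [OR] = 1 − (1−0.40) × (1−0.40) = 0.640000
P(Distribution tier fails) [AND] = 0.16 × 0.23 × 0.640000 = 0.023552
P(Utility feed unavailable) [OR] = 1 − (1−0.023552) × (1−0.08) × (1−0.39) × (1−0.17) = 0.545174
P(Bus B 2 down) [AND] = 0.13 × 0.45 = 0.058500
P(Data center power outage) [AND] = 0.885303 × 0.545174 × 0.058500 × 0.41 = 0.011576
Rounded to 4 decimal places: P(Data center power outage) ≈ 0.0116.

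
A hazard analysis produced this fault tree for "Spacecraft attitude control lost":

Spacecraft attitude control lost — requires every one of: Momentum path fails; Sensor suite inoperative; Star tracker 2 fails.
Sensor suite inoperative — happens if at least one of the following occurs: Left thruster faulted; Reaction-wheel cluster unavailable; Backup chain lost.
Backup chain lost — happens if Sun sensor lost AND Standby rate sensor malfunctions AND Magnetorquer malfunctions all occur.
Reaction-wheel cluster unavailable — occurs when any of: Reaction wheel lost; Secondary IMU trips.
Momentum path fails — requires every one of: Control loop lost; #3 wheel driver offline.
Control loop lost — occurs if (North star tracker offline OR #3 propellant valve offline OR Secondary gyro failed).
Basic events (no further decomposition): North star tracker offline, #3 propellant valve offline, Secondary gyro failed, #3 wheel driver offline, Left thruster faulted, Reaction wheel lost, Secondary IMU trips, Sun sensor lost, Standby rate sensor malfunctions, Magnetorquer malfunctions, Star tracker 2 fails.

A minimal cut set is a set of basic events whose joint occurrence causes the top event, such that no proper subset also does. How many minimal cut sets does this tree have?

12

Control loop lost [OR]: union of children's cut sets → 3 cut set(s).
Momentum path fails [AND]: one cut set from each child combined → 3 × 1 = 3 cut set(s).
Reaction-wheel cluster unavailable [OR]: union of children's cut sets → 2 cut set(s).
Backup chain lost [AND]: one cut set from each child combined → 1 × 1 × 1 = 1 cut set(s).
Sensor suite inoperative [OR]: union of children's cut sets → 4 cut set(s).
Spacecraft attitude control lost [AND]: one cut set from each child combined → 3 × 4 × 1 = 12 cut set(s).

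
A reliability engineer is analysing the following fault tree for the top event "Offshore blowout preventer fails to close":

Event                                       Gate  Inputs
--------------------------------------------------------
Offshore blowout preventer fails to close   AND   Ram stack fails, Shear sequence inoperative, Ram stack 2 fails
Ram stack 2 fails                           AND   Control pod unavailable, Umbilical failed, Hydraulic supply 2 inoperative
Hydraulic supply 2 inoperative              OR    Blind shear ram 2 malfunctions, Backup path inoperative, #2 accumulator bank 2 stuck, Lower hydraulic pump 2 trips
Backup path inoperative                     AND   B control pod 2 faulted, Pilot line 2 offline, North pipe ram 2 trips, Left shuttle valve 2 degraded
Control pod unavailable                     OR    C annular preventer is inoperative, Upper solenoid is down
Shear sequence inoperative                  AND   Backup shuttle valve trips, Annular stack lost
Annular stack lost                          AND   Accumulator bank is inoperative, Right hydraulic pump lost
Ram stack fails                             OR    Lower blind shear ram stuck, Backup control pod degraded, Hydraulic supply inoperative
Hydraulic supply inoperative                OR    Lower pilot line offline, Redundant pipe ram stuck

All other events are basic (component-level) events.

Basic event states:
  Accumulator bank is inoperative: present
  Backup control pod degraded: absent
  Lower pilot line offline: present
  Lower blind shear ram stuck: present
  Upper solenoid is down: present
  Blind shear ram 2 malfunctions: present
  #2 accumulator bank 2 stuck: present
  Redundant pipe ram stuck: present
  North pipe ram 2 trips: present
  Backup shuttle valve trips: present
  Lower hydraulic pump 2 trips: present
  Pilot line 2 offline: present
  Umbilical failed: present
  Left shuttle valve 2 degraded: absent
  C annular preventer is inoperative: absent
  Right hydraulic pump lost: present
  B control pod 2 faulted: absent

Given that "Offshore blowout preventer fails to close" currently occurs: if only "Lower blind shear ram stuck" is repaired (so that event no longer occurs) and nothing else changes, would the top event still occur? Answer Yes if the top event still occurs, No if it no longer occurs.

Counterfactual: set "Lower blind shear ram stuck" to not occurred.
Hydraulic supply inoperative [OR]: Lower pilot line offline=occurs, Redundant pipe ram stuck=occurs → at least one input occurs → occurs.
Ram stack fails [OR]: Lower blind shear ram stuck=not, Backup control pod degraded=not, Hydraulic supply inoperative=occurs → at least one input occurs → occurs.
Annular stack lost [AND]: Accumulator bank is inoperative=occurs, Right hydraulic pump lost=occurs → all inputs occur → occurs.
Shear sequence inoperative [AND]: Backup shuttle valve trips=occurs, Annular stack lost=occurs → all inputs occur → occurs.
Control pod unavailable [OR]: C annular preventer is inoperative=not, Upper solenoid is down=occurs → at least one input occurs → occurs.
Backup path inoperative [AND]: B control pod 2 faulted=not, Pilot line 2 offline=occurs, North pipe ram 2 trips=occurs, Left shuttle valve 2 degraded=not → not all inputs occur → does not occur.
Hydraulic supply 2 inoperative [OR]: Blind shear ram 2 malfunctions=occurs, Backup path inoperative=not, #2 accumulator bank 2 stuck=occurs, Lower hydraulic pump 2 trips=occurs → at least one input occurs → occurs.
Ram stack 2 fails [AND]: Control pod unavailable=occurs, Umbilical failed=occurs, Hydraulic supply 2 inoperative=occurs → all inputs occur → occurs.
Offshore blowout preventer fails to close [AND]: Ram stack fails=occurs, Shear sequence inoperative=occurs, Ram stack 2 fails=occurs → all inputs occur → occurs.

Yes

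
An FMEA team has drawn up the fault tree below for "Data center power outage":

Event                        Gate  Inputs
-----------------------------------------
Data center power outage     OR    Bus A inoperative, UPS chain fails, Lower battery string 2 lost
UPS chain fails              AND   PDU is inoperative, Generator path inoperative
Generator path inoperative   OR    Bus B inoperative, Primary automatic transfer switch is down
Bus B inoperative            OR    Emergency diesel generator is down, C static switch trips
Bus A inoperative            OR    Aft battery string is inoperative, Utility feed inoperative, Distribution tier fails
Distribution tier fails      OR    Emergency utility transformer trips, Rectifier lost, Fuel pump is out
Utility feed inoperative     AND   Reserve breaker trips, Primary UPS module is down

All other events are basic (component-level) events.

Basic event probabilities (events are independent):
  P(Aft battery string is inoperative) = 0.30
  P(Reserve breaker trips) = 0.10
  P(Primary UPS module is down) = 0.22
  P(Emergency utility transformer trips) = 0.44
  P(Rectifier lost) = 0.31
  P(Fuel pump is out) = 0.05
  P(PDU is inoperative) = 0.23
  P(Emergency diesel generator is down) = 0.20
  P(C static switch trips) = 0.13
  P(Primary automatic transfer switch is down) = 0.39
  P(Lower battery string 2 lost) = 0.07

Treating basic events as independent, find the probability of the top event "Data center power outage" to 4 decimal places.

0.7972

P(Utility feed inoperative) [AND] = 0.10 × 0.22 = 0.022000
P(Distribution tier fails) [OR] = 1 − (1−0.44) × (1−0.31) × (1−0.05) = 0.632920
P(Bus A inoperative) [OR] = 1 − (1−0.30) × (1−0.022000) × (1−0.632920) = 0.748697
P(Bus B inoperative) [OR] = 1 − (1−0.20) × (1−0.13) = 0.304000
P(Generator path inoperative) [OR] = 1 − (1−0.304000) × (1−0.39) = 0.575440
P(UPS chain fails) [AND] = 0.23 × 0.575440 = 0.132351
P(Data center power outage) [OR] = 1 − (1−0.748697) × (1−0.132351) × (1−0.07) = 0.797220
Rounded to 4 decimal places: P(Data center power outage) ≈ 0.7972.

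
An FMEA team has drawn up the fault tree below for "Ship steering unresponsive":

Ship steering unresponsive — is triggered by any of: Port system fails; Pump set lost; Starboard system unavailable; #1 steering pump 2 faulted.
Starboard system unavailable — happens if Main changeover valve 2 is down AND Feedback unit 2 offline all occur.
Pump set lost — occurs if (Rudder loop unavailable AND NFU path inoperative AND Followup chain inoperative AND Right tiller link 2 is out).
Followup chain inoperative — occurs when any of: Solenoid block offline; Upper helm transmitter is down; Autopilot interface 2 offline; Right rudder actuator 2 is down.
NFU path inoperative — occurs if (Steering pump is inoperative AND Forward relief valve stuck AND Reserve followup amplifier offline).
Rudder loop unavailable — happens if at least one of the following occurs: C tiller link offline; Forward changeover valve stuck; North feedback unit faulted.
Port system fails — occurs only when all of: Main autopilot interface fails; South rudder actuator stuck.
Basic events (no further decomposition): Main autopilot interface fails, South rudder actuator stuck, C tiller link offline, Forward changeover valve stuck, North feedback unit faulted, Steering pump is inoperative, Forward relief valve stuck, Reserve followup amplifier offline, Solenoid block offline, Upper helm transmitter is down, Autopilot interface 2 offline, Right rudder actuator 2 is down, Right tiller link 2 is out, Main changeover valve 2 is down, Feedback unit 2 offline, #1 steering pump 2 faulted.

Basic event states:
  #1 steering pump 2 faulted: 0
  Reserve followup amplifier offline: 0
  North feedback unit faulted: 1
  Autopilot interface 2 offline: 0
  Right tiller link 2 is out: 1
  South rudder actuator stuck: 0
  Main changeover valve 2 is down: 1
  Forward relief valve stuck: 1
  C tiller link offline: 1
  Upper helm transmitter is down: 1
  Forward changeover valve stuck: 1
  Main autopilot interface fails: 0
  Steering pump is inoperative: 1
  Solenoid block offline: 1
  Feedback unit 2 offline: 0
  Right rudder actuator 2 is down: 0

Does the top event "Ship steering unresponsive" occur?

Port system fails [AND]: Main autopilot interface fails=not, South rudder actuator stuck=not → not all inputs occur → does not occur.
Rudder loop unavailable [OR]: C tiller link offline=occurs, Forward changeover valve stuck=occurs, North feedback unit faulted=occurs → at least one input occurs → occurs.
NFU path inoperative [AND]: Steering pump is inoperative=occurs, Forward relief valve stuck=occurs, Reserve followup amplifier offline=not → not all inputs occur → does not occur.
Followup chain inoperative [OR]: Solenoid block offline=occurs, Upper helm transmitter is down=occurs, Autopilot interface 2 offline=not, Right rudder actuator 2 is down=not → at least one input occurs → occurs.
Pump set lost [AND]: Rudder loop unavailable=occurs, NFU path inoperative=not, Followup chain inoperative=occurs, Right tiller link 2 is out=occurs → not all inputs occur → does not occur.
Starboard system unavailable [AND]: Main changeover valve 2 is down=occurs, Feedback unit 2 offline=not → not all inputs occur → does not occur.
Ship steering unresponsive [OR]: Port system fails=not, Pump set lost=not, Starboard system unavailable=not, #1 steering pump 2 faulted=not → no input occurs → does not occur.

No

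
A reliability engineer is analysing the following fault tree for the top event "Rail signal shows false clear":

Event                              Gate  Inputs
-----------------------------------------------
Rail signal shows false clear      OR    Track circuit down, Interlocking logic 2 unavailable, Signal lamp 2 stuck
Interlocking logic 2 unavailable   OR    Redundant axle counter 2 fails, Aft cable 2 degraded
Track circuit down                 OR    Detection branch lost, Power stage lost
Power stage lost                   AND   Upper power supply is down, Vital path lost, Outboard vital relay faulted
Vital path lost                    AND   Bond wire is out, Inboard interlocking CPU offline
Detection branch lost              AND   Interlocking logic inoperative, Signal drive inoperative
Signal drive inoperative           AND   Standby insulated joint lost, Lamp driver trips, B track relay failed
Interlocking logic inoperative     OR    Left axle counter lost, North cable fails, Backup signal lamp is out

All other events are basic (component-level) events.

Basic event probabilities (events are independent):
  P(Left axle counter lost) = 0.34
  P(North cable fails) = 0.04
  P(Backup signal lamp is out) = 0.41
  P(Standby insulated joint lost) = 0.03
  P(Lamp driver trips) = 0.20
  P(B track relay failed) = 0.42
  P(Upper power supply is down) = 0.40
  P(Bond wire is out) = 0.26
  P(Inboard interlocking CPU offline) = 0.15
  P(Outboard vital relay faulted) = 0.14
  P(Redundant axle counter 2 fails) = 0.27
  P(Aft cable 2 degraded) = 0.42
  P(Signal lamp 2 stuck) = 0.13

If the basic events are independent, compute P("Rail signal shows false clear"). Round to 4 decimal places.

P(Interlocking logic inoperative) [OR] = 1 − (1−0.34) × (1−0.04) × (1−0.41) = 0.626176
P(Signal drive inoperative) [AND] = 0.03 × 0.20 × 0.42 = 0.002520
P(Detection branch lost) [AND] = 0.626176 × 0.002520 = 0.001578
P(Vital path lost) [AND] = 0.26 × 0.15 = 0.039000
P(Power stage lost) [AND] = 0.40 × 0.039000 × 0.14 = 0.002184
P(Track circuit down) [OR] = 1 − (1−0.001578) × (1−0.002184) = 0.003759
P(Interlocking logic 2 unavailable) [OR] = 1 − (1−0.27) × (1−0.42) = 0.576600
P(Rail signal shows false clear) [OR] = 1 − (1−0.003759) × (1−0.576600) × (1−0.13) = 0.633027
Rounded to 4 decimal places: P(Rail signal shows false clear) ≈ 0.6330.

0.6330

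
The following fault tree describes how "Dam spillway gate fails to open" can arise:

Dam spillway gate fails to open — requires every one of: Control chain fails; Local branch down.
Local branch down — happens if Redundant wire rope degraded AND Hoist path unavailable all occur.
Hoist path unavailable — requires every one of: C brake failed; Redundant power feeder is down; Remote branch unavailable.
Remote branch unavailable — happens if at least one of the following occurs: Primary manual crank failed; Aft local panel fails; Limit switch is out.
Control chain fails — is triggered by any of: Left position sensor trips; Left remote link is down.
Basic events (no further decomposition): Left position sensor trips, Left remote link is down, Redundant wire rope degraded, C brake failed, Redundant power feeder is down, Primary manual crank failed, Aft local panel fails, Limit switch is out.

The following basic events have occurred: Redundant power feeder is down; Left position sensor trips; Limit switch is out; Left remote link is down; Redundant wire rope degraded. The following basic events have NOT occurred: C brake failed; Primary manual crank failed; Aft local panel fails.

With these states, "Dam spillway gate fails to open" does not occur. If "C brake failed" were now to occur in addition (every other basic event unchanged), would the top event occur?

Counterfactual: set "C brake failed" to occurred.
Control chain fails [OR]: Left position sensor trips=occurs, Left remote link is down=occurs → at least one input occurs → occurs.
Remote branch unavailable [OR]: Primary manual crank failed=not, Aft local panel fails=not, Limit switch is out=occurs → at least one input occurs → occurs.
Hoist path unavailable [AND]: C brake failed=occurs, Redundant power feeder is down=occurs, Remote branch unavailable=occurs → all inputs occur → occurs.
Local branch down [AND]: Redundant wire rope degraded=occurs, Hoist path unavailable=occurs → all inputs occur → occurs.
Dam spillway gate fails to open [AND]: Control chain fails=occurs, Local branch down=occurs → all inputs occur → occurs.

Yes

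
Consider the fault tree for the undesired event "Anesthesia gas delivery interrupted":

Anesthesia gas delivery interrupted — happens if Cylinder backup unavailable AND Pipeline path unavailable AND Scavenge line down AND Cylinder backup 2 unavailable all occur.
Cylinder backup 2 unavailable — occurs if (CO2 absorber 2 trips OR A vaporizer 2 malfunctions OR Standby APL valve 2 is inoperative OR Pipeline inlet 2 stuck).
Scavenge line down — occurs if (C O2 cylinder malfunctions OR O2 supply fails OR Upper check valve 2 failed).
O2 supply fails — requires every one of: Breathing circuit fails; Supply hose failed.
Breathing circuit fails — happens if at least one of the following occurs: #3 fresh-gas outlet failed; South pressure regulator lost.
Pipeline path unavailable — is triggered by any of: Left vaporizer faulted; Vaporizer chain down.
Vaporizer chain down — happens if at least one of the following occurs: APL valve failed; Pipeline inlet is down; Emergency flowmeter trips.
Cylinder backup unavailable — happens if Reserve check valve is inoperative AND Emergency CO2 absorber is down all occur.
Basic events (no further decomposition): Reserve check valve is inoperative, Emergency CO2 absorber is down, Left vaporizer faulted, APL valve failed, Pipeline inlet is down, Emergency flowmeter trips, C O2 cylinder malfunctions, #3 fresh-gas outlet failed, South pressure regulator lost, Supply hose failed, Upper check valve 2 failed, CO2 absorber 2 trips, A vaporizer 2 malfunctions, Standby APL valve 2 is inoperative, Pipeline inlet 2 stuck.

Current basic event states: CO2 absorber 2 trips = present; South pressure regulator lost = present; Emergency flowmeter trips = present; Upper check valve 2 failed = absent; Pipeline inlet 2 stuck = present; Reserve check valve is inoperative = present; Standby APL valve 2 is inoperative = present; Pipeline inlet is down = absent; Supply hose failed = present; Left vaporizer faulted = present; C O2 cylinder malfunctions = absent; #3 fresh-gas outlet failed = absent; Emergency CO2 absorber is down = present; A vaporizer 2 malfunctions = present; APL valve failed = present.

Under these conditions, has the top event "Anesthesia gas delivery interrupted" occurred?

Yes

Cylinder backup unavailable [AND]: Reserve check valve is inoperative=occurs, Emergency CO2 absorber is down=occurs → all inputs occur → occurs.
Vaporizer chain down [OR]: APL valve failed=occurs, Pipeline inlet is down=not, Emergency flowmeter trips=occurs → at least one input occurs → occurs.
Pipeline path unavailable [OR]: Left vaporizer faulted=occurs, Vaporizer chain down=occurs → at least one input occurs → occurs.
Breathing circuit fails [OR]: #3 fresh-gas outlet failed=not, South pressure regulator lost=occurs → at least one input occurs → occurs.
O2 supply fails [AND]: Breathing circuit fails=occurs, Supply hose failed=occurs → all inputs occur → occurs.
Scavenge line down [OR]: C O2 cylinder malfunctions=not, O2 supply fails=occurs, Upper check valve 2 failed=not → at least one input occurs → occurs.
Cylinder backup 2 unavailable [OR]: CO2 absorber 2 trips=occurs, A vaporizer 2 malfunctions=occurs, Standby APL valve 2 is inoperative=occurs, Pipeline inlet 2 stuck=occurs → at least one input occurs → occurs.
Anesthesia gas delivery interrupted [AND]: Cylinder backup unavailable=occurs, Pipeline path unavailable=occurs, Scavenge line down=occurs, Cylinder backup 2 unavailable=occurs → all inputs occur → occurs.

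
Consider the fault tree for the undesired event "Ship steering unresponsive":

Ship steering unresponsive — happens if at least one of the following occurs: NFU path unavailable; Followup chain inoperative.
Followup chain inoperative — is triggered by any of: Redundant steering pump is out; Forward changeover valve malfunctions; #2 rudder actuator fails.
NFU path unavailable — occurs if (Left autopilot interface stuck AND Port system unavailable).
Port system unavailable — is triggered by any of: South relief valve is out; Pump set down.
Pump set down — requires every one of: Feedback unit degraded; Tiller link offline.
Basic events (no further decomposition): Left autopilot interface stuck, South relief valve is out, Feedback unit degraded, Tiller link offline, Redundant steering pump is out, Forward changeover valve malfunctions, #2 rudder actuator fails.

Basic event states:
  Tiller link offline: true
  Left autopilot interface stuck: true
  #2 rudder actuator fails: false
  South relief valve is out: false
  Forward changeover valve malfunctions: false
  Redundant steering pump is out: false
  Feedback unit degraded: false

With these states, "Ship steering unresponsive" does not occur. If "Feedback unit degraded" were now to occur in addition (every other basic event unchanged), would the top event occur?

Counterfactual: set "Feedback unit degraded" to occurred.
Pump set down [AND]: Feedback unit degraded=occurs, Tiller link offline=occurs → all inputs occur → occurs.
Port system unavailable [OR]: South relief valve is out=not, Pump set down=occurs → at least one input occurs → occurs.
NFU path unavailable [AND]: Left autopilot interface stuck=occurs, Port system unavailable=occurs → all inputs occur → occurs.
Followup chain inoperative [OR]: Redundant steering pump is out=not, Forward changeover valve malfunctions=not, #2 rudder actuator fails=not → no input occurs → does not occur.
Ship steering unresponsive [OR]: NFU path unavailable=occurs, Followup chain inoperative=not → at least one input occurs → occurs.

Yes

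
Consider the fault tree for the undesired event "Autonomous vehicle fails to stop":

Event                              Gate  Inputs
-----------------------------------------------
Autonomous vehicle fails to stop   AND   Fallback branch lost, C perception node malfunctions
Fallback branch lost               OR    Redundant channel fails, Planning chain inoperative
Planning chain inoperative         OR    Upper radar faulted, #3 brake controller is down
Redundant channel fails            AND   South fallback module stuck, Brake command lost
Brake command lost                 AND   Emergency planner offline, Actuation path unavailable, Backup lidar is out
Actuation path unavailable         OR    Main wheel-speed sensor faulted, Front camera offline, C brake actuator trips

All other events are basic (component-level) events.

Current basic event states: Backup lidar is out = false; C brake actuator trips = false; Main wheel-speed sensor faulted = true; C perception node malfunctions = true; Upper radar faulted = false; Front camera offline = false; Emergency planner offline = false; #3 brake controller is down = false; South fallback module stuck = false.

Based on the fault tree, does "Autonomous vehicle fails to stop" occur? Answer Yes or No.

No

Actuation path unavailable [OR]: Main wheel-speed sensor faulted=occurs, Front camera offline=not, C brake actuator trips=not → at least one input occurs → occurs.
Brake command lost [AND]: Emergency planner offline=not, Actuation path unavailable=occurs, Backup lidar is out=not → not all inputs occur → does not occur.
Redundant channel fails [AND]: South fallback module stuck=not, Brake command lost=not → not all inputs occur → does not occur.
Planning chain inoperative [OR]: Upper radar faulted=not, #3 brake controller is down=not → no input occurs → does not occur.
Fallback branch lost [OR]: Redundant channel fails=not, Planning chain inoperative=not → no input occurs → does not occur.
Autonomous vehicle fails to stop [AND]: Fallback branch lost=not, C perception node malfunctions=occurs → not all inputs occur → does not occur.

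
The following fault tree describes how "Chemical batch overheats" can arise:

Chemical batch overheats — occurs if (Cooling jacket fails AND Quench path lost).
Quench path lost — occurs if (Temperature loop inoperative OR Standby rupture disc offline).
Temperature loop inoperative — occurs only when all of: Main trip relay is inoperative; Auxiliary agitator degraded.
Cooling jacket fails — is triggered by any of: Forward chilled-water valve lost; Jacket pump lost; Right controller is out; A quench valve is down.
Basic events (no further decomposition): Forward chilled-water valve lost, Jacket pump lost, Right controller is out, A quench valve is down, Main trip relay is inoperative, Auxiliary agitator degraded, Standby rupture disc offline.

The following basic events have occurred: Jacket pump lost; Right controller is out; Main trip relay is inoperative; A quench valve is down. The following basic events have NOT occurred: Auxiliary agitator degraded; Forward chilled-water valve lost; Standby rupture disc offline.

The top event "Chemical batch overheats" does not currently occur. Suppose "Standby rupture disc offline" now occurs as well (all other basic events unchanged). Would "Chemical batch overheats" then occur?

Counterfactual: set "Standby rupture disc offline" to occurred.
Cooling jacket fails [OR]: Forward chilled-water valve lost=not, Jacket pump lost=occurs, Right controller is out=occurs, A quench valve is down=occurs → at least one input occurs → occurs.
Temperature loop inoperative [AND]: Main trip relay is inoperative=occurs, Auxiliary agitator degraded=not → not all inputs occur → does not occur.
Quench path lost [OR]: Temperature loop inoperative=not, Standby rupture disc offline=occurs → at least one input occurs → occurs.
Chemical batch overheats [AND]: Cooling jacket fails=occurs, Quench path lost=occurs → all inputs occur → occurs.

Yes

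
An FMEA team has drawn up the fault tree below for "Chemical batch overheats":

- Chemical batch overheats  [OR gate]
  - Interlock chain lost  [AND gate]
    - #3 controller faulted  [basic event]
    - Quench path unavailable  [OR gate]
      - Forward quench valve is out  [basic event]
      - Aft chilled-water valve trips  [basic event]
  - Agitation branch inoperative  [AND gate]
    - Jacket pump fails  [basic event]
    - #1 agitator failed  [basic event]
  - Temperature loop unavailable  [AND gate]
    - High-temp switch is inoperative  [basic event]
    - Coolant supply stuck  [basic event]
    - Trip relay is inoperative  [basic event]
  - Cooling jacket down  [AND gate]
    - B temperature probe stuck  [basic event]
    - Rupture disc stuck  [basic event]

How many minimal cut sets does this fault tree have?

5

Quench path unavailable [OR]: union of children's cut sets → 2 cut set(s).
Interlock chain lost [AND]: one cut set from each child combined → 1 × 2 = 2 cut set(s).
Agitation branch inoperative [AND]: one cut set from each child combined → 1 × 1 = 1 cut set(s).
Temperature loop unavailable [AND]: one cut set from each child combined → 1 × 1 × 1 = 1 cut set(s).
Cooling jacket down [AND]: one cut set from each child combined → 1 × 1 = 1 cut set(s).
Chemical batch overheats [OR]: union of children's cut sets → 5 cut set(s).
Minimal cut sets: {#3 controller faulted, Forward quench valve is out}; {#3 controller faulted, Aft chilled-water valve trips}; {#1 agitator failed, Jacket pump fails}; {Coolant supply stuck, High-temp switch is inoperative, Trip relay is inoperative}; {B temperature probe stuck, Rupture disc stuck}.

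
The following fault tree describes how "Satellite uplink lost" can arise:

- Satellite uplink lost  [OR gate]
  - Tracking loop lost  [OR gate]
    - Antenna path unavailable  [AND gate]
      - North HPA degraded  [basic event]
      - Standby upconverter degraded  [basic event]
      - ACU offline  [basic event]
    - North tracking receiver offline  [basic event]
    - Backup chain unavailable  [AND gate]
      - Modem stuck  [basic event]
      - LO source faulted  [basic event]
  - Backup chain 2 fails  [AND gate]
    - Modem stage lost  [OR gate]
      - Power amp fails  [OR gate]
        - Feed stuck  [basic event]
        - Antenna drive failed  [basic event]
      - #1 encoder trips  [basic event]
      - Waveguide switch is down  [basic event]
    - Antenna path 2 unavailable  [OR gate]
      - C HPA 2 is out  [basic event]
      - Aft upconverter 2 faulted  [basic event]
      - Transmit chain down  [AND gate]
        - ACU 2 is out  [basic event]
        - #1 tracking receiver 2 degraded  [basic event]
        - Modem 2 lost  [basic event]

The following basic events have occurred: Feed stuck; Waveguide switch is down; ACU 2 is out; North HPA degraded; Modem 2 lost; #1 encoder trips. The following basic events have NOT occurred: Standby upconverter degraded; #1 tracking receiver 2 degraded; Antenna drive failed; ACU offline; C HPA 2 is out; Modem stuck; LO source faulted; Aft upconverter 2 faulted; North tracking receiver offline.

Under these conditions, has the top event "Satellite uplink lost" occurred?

No

Antenna path unavailable [AND]: North HPA degraded=occurs, Standby upconverter degraded=not, ACU offline=not → not all inputs occur → does not occur.
Backup chain unavailable [AND]: Modem stuck=not, LO source faulted=not → not all inputs occur → does not occur.
Tracking loop lost [OR]: Antenna path unavailable=not, North tracking receiver offline=not, Backup chain unavailable=not → no input occurs → does not occur.
Power amp fails [OR]: Feed stuck=occurs, Antenna drive failed=not → at least one input occurs → occurs.
Modem stage lost [OR]: Power amp fails=occurs, #1 encoder trips=occurs, Waveguide switch is down=occurs → at least one input occurs → occurs.
Transmit chain down [AND]: ACU 2 is out=occurs, #1 tracking receiver 2 degraded=not, Modem 2 lost=occurs → not all inputs occur → does not occur.
Antenna path 2 unavailable [OR]: C HPA 2 is out=not, Aft upconverter 2 faulted=not, Transmit chain down=not → no input occurs → does not occur.
Backup chain 2 fails [AND]: Modem stage lost=occurs, Antenna path 2 unavailable=not → not all inputs occur → does not occur.
Satellite uplink lost [OR]: Tracking loop lost=not, Backup chain 2 fails=not → no input occurs → does not occur.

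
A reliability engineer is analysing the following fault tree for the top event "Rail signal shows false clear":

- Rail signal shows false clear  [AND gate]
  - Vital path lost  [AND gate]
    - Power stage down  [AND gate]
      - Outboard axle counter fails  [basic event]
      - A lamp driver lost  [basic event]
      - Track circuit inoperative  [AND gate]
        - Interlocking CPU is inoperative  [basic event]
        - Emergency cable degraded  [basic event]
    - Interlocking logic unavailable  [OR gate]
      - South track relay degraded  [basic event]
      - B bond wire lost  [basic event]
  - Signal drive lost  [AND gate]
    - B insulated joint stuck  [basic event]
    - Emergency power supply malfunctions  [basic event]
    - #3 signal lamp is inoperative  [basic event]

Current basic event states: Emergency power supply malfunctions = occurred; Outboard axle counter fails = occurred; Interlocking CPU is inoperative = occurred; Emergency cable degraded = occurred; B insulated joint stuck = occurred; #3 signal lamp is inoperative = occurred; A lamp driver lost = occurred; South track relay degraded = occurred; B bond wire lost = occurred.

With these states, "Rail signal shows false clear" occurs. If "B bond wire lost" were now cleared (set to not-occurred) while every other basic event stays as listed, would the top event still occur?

Yes

Counterfactual: set "B bond wire lost" to not occurred.
Track circuit inoperative [AND]: Interlocking CPU is inoperative=occurs, Emergency cable degraded=occurs → all inputs occur → occurs.
Power stage down [AND]: Outboard axle counter fails=occurs, A lamp driver lost=occurs, Track circuit inoperative=occurs → all inputs occur → occurs.
Interlocking logic unavailable [OR]: South track relay degraded=occurs, B bond wire lost=not → at least one input occurs → occurs.
Vital path lost [AND]: Power stage down=occurs, Interlocking logic unavailable=occurs → all inputs occur → occurs.
Signal drive lost [AND]: B insulated joint stuck=occurs, Emergency power supply malfunctions=occurs, #3 signal lamp is inoperative=occurs → all inputs occur → occurs.
Rail signal shows false clear [AND]: Vital path lost=occurs, Signal drive lost=occurs → all inputs occur → occurs.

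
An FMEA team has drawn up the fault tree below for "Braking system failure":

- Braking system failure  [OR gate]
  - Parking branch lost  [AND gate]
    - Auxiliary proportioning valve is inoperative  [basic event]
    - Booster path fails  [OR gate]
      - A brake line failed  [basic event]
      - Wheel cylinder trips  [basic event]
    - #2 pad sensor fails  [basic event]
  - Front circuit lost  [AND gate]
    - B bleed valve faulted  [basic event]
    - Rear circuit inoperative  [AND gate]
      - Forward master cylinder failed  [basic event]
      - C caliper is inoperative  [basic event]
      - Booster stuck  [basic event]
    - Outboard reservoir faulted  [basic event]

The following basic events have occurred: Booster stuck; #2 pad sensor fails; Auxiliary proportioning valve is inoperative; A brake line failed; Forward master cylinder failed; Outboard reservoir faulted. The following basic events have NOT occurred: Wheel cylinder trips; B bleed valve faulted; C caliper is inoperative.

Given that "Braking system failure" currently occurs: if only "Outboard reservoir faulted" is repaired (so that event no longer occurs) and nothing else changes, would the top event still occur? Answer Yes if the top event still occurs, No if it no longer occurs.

Counterfactual: set "Outboard reservoir faulted" to not occurred.
Booster path fails [OR]: A brake line failed=occurs, Wheel cylinder trips=not → at least one input occurs → occurs.
Parking branch lost [AND]: Auxiliary proportioning valve is inoperative=occurs, Booster path fails=occurs, #2 pad sensor fails=occurs → all inputs occur → occurs.
Rear circuit inoperative [AND]: Forward master cylinder failed=occurs, C caliper is inoperative=not, Booster stuck=occurs → not all inputs occur → does not occur.
Front circuit lost [AND]: B bleed valve faulted=not, Rear circuit inoperative=not, Outboard reservoir faulted=not → not all inputs occur → does not occur.
Braking system failure [OR]: Parking branch lost=occurs, Front circuit lost=not → at least one input occurs → occurs.

Yes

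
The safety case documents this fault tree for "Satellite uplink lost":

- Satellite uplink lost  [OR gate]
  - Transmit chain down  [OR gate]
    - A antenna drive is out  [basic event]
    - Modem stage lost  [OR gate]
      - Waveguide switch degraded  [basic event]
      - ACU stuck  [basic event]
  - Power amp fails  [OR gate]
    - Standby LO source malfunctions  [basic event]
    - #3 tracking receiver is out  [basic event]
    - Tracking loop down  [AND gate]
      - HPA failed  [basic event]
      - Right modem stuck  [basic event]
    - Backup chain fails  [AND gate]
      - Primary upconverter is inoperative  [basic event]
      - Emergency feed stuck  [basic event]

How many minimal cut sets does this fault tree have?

7

Modem stage lost [OR]: union of children's cut sets → 2 cut set(s).
Transmit chain down [OR]: union of children's cut sets → 3 cut set(s).
Tracking loop down [AND]: one cut set from each child combined → 1 × 1 = 1 cut set(s).
Backup chain fails [AND]: one cut set from each child combined → 1 × 1 = 1 cut set(s).
Power amp fails [OR]: union of children's cut sets → 4 cut set(s).
Satellite uplink lost [OR]: union of children's cut sets → 7 cut set(s).
Minimal cut sets: {A antenna drive is out}; {Waveguide switch degraded}; {ACU stuck}; {Standby LO source malfunctions}; {#3 tracking receiver is out}; {HPA failed, Right modem stuck}; {Emergency feed stuck, Primary upconverter is inoperative}.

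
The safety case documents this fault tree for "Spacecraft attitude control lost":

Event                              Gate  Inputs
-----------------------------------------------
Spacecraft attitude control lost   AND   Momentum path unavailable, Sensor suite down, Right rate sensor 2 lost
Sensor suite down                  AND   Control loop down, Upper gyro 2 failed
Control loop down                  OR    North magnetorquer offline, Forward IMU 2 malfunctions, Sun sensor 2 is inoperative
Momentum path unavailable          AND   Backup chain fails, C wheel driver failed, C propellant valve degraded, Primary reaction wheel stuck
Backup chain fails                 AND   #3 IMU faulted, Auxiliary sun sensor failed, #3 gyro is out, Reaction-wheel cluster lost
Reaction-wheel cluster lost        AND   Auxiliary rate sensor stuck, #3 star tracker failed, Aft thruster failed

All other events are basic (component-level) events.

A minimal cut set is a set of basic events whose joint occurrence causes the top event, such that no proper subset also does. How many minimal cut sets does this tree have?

Reaction-wheel cluster lost [AND]: one cut set from each child combined → 1 × 1 × 1 = 1 cut set(s).
Backup chain fails [AND]: one cut set from each child combined → 1 × 1 × 1 × 1 = 1 cut set(s).
Momentum path unavailable [AND]: one cut set from each child combined → 1 × 1 × 1 × 1 = 1 cut set(s).
Control loop down [OR]: union of children's cut sets → 3 cut set(s).
Sensor suite down [AND]: one cut set from each child combined → 3 × 1 = 3 cut set(s).
Spacecraft attitude control lost [AND]: one cut set from each child combined → 1 × 3 × 1 = 3 cut set(s).
Minimal cut sets: {#3 IMU faulted, #3 gyro is out, #3 star tracker failed, Aft thruster failed, Auxiliary rate sensor stuck, Auxiliary sun sensor failed, C propellant valve degraded, C wheel driver failed, North magnetorquer offline, Primary reaction wheel stuck, Right rate sensor 2 lost, Upper gyro 2 failed}; {#3 IMU faulted, #3 gyro is out, #3 star tracker failed, Aft thruster failed, Auxiliary rate sensor stuck, Auxiliary sun sensor failed, C propellant valve degraded, C wheel driver failed, Forward IMU 2 malfunctions, Primary reaction wheel stuck, Right rate sensor 2 lost, Upper gyro 2 failed}; {#3 IMU faulted, #3 gyro is out, #3 star tracker failed, Aft thruster failed, Auxiliary rate sensor stuck, Auxiliary sun sensor failed, C propellant valve degraded, C wheel driver failed, Primary reaction wheel stuck, Right rate sensor 2 lost, Sun sensor 2 is inoperative, Upper gyro 2 failed}.

3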